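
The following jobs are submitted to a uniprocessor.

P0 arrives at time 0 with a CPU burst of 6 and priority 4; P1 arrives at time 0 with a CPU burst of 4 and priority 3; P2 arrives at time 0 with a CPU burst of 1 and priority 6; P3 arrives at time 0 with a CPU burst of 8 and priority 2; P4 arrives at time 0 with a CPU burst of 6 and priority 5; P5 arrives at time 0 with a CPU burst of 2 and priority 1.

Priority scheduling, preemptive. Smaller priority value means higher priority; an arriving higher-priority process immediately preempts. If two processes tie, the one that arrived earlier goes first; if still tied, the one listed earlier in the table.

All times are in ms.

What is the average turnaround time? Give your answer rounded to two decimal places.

16.50

Timeline: | P5 0-2 | P3 2-10 | P1 10-14 | P0 14-20 | P4 20-26 | P2 26-27 |
Completion: P0=20  P1=14  P2=27  P3=10  P4=26  P5=2
Turnaround times: P0=20, P1=14, P2=27, P3=10, P4=26, P5=2
Average turnaround = (20+14+27+10+26+2) / 6 = 99/6 = 16.50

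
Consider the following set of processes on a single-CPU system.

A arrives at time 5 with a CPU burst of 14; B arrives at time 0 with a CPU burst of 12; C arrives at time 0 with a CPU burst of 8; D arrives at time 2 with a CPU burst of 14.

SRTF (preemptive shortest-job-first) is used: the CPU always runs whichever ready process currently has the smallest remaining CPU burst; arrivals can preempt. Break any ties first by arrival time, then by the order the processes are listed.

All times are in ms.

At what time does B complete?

Schedule: | C 0-8 | B 8-20 | D 20-34 | A 34-48 |
Completion: A=48  B=20  C=8  D=34
Turnaround (C−A): A=43  B=20  C=8  D=32

20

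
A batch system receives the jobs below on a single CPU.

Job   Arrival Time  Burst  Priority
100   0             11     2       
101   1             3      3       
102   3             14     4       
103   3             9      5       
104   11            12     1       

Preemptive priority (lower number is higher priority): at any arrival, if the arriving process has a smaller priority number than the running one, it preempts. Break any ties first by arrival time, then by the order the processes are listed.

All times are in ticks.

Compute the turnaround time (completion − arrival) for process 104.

12

Schedule: | 100 0-11 | 104 11-23 | 101 23-26 | 102 26-40 | 103 40-49 |
Completion: 100=11  101=26  102=40  103=49  104=23
Turnaround (C−A): 100=11  101=25  102=37  103=46  104=12
Turnaround(104) = completion − arrival = 23 − 11 = 12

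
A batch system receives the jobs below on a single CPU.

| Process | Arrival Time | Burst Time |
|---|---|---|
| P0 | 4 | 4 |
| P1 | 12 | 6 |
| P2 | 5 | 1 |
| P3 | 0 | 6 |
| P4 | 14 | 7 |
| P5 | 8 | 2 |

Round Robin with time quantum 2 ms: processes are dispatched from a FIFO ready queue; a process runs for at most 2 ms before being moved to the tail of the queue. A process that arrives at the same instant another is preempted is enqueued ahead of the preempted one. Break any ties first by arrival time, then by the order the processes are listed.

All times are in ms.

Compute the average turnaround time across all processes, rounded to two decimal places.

Schedule: | P3 0-4 | P0 4-6 | P3 6-8 | P2 8-9 | P0 9-11 | P5 11-13 | P1 13-15 | P4 15-17 | P1 17-19 | P4 19-21 | P1 21-23 | P4 23-26 |
Completion: P0=11  P1=23  P2=9  P3=8  P4=26  P5=13
Turnaround (C−A): P0=7  P1=11  P2=4  P3=8  P4=12  P5=5
Turnaround times: P0=7, P1=11, P2=4, P3=8, P4=12, P5=5
Average turnaround = (7+11+4+8+12+5) / 6 = 47/6 = 7.83

7.83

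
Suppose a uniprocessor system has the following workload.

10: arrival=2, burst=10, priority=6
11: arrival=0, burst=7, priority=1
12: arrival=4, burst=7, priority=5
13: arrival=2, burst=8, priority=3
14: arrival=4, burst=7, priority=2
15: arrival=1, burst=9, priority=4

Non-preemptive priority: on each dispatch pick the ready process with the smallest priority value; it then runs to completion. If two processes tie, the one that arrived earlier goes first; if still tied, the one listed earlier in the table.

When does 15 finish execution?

31

Timeline: | 11 0-7 | 14 7-14 | 13 14-22 | 15 22-31 | 12 31-38 | 10 38-48 |
Completion: 10=48  11=7  12=38  13=22  14=14  15=31
Turnaround (C−A): 10=46  11=7  12=34  13=20  14=10  15=30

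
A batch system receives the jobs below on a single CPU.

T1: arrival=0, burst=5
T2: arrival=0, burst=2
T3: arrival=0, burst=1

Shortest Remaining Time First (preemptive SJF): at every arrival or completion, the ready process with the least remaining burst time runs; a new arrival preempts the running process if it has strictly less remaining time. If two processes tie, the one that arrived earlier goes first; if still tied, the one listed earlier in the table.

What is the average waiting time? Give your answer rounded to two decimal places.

Gantt: | T3 0-1 | T2 1-3 | T1 3-8 |
Completion: T1=8  T2=3  T3=1
Turnaround (C−A): T1=8  T2=3  T3=1
Waiting times: T1=3, T2=1, T3=0
Average waiting = (3+1+0) / 3 = 4/3 = 1.33

1.33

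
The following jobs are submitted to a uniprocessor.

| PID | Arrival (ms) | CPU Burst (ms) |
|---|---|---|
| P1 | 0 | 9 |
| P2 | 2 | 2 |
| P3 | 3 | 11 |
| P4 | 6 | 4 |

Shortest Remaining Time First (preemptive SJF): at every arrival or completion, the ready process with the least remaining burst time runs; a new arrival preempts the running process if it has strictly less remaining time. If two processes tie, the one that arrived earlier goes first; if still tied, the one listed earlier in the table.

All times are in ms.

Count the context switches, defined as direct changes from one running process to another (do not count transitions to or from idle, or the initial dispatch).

Timeline: | P1 0-2 | P2 2-4 | P1 4-6 | P4 6-10 | P1 10-15 | P3 15-26 |
Completion: P1=15  P2=4  P3=26  P4=10

5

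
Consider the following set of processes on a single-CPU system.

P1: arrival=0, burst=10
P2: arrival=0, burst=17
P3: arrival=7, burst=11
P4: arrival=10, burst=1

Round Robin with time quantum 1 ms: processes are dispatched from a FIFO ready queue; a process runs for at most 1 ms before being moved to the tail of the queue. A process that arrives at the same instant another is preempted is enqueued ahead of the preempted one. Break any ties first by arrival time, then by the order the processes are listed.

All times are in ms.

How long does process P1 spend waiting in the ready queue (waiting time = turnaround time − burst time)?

16

Schedule: | P1 0-1 | P2 1-2 | P1 2-3 | P2 3-4 | P1 4-5 | P2 5-6 | P1 6-7 | P2 7-8 | P3 8-9 | P1 9-10 | P2 10-11 | P3 11-12 | P4 12-13 | P1 13-14 | P2 14-15 | P3 15-16 | P1 16-17 | P2 17-18 | P3 18-19 | P1 19-20 | P2 20-21 | P3 21-22 | P1 22-23 | P2 23-24 | P3 24-25 | P1 25-26 | P2 26-27 | P3 27-28 | P2 28-29 | P3 29-30 | P2 30-31 | P3 31-32 | P2 32-33 | P3 33-34 | P2 34-35 | P3 35-36 | P2 36-39 |
Completion: P1=26  P2=39  P3=36  P4=13
Waiting(P1) = turnaround − burst = 26 − 10 = 16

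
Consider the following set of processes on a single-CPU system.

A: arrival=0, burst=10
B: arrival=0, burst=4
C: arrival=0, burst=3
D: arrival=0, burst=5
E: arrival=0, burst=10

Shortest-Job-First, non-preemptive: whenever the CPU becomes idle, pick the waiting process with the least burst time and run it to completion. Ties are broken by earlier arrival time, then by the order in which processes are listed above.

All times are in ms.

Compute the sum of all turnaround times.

Gantt: | C 0-3 | B 3-7 | D 7-12 | A 12-22 | E 22-32 |
Completion: A=22  B=7  C=3  D=12  E=32
Turnaround = completion − arrival: A=22, B=7, C=3, D=12, E=32
Total turnaround = 22 + 7 + 3 + 12 + 32 = 76

76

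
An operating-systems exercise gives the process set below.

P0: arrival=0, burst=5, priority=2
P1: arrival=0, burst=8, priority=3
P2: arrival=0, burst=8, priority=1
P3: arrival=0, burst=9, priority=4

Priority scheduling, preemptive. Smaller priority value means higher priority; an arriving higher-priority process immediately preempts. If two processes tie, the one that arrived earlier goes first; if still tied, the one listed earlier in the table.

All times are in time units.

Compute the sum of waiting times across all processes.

Timeline: | P2 0-8 | P0 8-13 | P1 13-21 | P3 21-30 |
Completion: P0=13  P1=21  P2=8  P3=30
Waiting = turnaround − burst: P0=8, P1=13, P2=0, P3=21
Total waiting = 8 + 13 + 0 + 21 = 42

42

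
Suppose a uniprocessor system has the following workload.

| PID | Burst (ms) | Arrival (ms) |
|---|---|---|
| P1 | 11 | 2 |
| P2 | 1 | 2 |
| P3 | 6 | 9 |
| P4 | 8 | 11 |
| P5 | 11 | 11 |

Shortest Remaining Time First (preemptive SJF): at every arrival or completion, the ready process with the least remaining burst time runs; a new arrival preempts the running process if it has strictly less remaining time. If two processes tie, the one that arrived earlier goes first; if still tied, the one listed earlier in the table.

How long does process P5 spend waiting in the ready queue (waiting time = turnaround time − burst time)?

Gantt: | idle 0-2 | P2 2-3 | P1 3-14 | P3 14-20 | P4 20-28 | P5 28-39 |
Completion: P1=14  P2=3  P3=20  P4=28  P5=39
Turnaround (C−A): P1=12  P2=1  P3=11  P4=17  P5=28
Waiting(P5) = turnaround − burst = 28 − 11 = 17

17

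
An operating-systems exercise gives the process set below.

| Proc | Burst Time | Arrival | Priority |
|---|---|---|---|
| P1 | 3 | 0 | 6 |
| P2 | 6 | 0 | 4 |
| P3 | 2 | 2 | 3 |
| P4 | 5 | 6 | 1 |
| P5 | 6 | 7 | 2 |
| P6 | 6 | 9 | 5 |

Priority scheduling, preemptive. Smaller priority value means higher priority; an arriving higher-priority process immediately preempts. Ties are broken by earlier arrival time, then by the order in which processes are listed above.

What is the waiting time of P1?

Timeline: | P2 0-2 | P3 2-4 | P2 4-6 | P4 6-11 | P5 11-17 | P2 17-19 | P6 19-25 | P1 25-28 |
Completion: P1=28  P2=19  P3=4  P4=11  P5=17  P6=25
Waiting(P1) = turnaround − burst = 28 − 3 = 25

25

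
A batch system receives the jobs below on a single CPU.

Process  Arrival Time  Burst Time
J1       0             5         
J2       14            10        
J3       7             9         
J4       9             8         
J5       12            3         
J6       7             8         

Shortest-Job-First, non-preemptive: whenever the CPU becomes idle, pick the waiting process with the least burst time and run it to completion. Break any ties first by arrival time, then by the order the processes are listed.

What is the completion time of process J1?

5

Gantt: | J1 0-5 | idle 5-7 | J6 7-15 | J5 15-18 | J4 18-26 | J3 26-35 | J2 35-45 |
Completion: J1=5  J2=45  J3=35  J4=26  J5=18  J6=15
Turnaround (C−A): J1=5  J2=31  J3=28  J4=17  J5=6  J6=8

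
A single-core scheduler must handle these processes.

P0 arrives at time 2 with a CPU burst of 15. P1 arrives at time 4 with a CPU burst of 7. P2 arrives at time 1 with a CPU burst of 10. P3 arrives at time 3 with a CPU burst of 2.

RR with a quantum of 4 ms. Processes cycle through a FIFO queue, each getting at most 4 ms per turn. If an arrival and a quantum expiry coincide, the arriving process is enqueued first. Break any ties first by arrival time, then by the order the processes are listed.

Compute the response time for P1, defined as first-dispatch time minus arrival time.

Timeline: | idle 0-1 | P2 1-5 | P0 5-9 | P3 9-11 | P1 11-15 | P2 15-19 | P0 19-23 | P1 23-26 | P2 26-28 | P0 28-35 |
Completion: P0=35  P1=26  P2=28  P3=11
Turnaround (C−A): P0=33  P1=22  P2=27  P3=8
Response(P1) = first start − arrival = 11 − 4 = 7

7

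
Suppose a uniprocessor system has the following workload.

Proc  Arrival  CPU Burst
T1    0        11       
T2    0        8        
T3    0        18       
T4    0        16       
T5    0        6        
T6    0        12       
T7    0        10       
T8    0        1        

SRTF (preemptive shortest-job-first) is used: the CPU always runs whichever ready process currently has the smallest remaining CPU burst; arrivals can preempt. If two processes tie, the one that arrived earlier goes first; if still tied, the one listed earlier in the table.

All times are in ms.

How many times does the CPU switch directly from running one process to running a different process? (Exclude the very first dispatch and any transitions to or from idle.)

7

Gantt: | T8 0-1 | T5 1-7 | T2 7-15 | T7 15-25 | T1 25-36 | T6 36-48 | T4 48-64 | T3 64-82 |
Completion: T1=36  T2=15  T3=82  T4=64  T5=7  T6=48  T7=25  T8=1
Turnaround (C−A): T1=36  T2=15  T3=82  T4=64  T5=7  T6=48  T7=25  T8=1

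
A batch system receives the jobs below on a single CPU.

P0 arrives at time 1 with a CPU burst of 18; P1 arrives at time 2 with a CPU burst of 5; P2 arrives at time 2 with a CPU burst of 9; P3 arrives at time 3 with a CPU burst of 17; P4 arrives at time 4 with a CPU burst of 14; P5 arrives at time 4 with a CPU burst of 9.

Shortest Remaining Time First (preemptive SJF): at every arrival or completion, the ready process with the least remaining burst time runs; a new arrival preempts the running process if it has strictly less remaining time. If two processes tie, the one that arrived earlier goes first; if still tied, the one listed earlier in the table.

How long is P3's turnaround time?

Timeline: | idle 0-1 | P0 1-2 | P1 2-7 | P2 7-16 | P5 16-25 | P4 25-39 | P0 39-56 | P3 56-73 |
Completion: P0=56  P1=7  P2=16  P3=73  P4=39  P5=25
Turnaround (C−A): P0=55  P1=5  P2=14  P3=70  P4=35  P5=21
Turnaround(P3) = completion − arrival = 73 − 3 = 70

70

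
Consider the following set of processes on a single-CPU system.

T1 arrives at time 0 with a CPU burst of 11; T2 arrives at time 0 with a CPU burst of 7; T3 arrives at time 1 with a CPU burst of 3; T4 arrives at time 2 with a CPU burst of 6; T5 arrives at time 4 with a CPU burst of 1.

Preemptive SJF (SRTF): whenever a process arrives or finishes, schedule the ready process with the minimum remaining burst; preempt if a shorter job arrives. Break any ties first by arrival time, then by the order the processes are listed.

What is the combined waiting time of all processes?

Timeline: | T2 0-1 | T3 1-4 | T5 4-5 | T2 5-11 | T4 11-17 | T1 17-28 |
Completion: T1=28  T2=11  T3=4  T4=17  T5=5
Waiting = turnaround − burst: T1=17, T2=4, T3=0, T4=9, T5=0
Total waiting = 17 + 4 + 0 + 9 + 0 = 30

30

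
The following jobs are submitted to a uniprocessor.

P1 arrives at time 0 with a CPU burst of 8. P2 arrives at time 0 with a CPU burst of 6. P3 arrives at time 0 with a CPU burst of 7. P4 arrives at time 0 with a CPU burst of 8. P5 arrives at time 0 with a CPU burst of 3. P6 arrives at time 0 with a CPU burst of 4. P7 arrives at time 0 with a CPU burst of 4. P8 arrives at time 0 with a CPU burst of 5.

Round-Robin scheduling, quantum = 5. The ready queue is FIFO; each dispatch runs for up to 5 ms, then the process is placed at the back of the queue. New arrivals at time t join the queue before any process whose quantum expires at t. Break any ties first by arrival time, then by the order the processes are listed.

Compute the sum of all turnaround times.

283

Gantt: | P1 0-5 | P2 5-10 | P3 10-15 | P4 15-20 | P5 20-23 | P6 23-27 | P7 27-31 | P8 31-36 | P1 36-39 | P2 39-40 | P3 40-42 | P4 42-45 |
Completion: P1=39  P2=40  P3=42  P4=45  P5=23  P6=27  P7=31  P8=36
Turnaround = completion − arrival: P1=39, P2=40, P3=42, P4=45, P5=23, P6=27, P7=31, P8=36
Total turnaround = 39 + 40 + 42 + 45 + 23 + 27 + 31 + 36 = 283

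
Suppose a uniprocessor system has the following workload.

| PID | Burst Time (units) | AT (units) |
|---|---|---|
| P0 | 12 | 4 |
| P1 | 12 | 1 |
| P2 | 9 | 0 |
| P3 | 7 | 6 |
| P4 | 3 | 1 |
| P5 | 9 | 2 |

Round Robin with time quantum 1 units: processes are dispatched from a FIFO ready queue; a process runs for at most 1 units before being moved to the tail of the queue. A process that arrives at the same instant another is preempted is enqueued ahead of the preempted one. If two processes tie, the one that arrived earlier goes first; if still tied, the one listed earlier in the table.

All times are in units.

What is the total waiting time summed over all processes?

176

Schedule: | P2 0-1 | P1 1-2 | P4 2-3 | P2 3-4 | P5 4-5 | P1 5-6 | P4 6-7 | P0 7-8 | P2 8-9 | P5 9-10 | P3 10-11 | P1 11-12 | P4 12-13 | P0 13-14 | P2 14-15 | P5 15-16 | P3 16-17 | P1 17-18 | P0 18-19 | P2 19-20 | P5 20-21 | P3 21-22 | P1 22-23 | P0 23-24 | P2 24-25 | P5 25-26 | P3 26-27 | P1 27-28 | P0 28-29 | P2 29-30 | P5 30-31 | P3 31-32 | P1 32-33 | P0 33-34 | P2 34-35 | P5 35-36 | P3 36-37 | P1 37-38 | P0 38-39 | P2 39-40 | P5 40-41 | P3 41-42 | P1 42-43 | P0 43-44 | P5 44-45 | P1 45-46 | P0 46-47 | P1 47-48 | P0 48-49 | P1 49-50 | P0 50-52 |
Completion: P0=52  P1=50  P2=40  P3=42  P4=13  P5=45
Waiting = turnaround − burst: P0=36, P1=37, P2=31, P3=29, P4=9, P5=34
Total waiting = 36 + 37 + 31 + 29 + 9 + 34 = 176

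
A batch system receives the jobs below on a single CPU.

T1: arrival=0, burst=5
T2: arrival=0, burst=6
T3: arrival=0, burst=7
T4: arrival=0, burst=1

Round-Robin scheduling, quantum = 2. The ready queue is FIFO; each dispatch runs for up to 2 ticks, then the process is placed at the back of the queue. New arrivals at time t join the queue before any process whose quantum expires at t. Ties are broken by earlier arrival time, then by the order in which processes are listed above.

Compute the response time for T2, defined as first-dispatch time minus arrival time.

Gantt: | T1 0-2 | T2 2-4 | T3 4-6 | T4 6-7 | T1 7-9 | T2 9-11 | T3 11-13 | T1 13-14 | T2 14-16 | T3 16-19 |
Completion: T1=14  T2=16  T3=19  T4=7
Turnaround (C−A): T1=14  T2=16  T3=19  T4=7
Response(T2) = first start − arrival = 2 − 0 = 2

2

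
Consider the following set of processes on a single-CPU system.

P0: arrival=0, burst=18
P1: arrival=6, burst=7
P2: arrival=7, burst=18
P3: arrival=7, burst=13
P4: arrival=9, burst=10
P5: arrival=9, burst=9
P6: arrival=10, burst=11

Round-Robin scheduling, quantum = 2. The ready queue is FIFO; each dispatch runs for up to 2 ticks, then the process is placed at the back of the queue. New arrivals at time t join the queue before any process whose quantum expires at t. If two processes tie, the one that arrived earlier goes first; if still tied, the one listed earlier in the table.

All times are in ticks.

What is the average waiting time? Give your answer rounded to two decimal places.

Schedule: | P0 0-6 | P1 6-8 | P0 8-10 | P2 10-12 | P3 12-14 | P1 14-16 | P4 16-18 | P5 18-20 | P6 20-22 | P0 22-24 | P2 24-26 | P3 26-28 | P1 28-30 | P4 30-32 | P5 32-34 | P6 34-36 | P0 36-38 | P2 38-40 | P3 40-42 | P1 42-43 | P4 43-45 | P5 45-47 | P6 47-49 | P0 49-51 | P2 51-53 | P3 53-55 | P4 55-57 | P5 57-59 | P6 59-61 | P0 61-63 | P2 63-65 | P3 65-67 | P4 67-69 | P5 69-70 | P6 70-72 | P0 72-74 | P2 74-76 | P3 76-78 | P6 78-79 | P2 79-81 | P3 81-82 | P2 82-86 |
Completion: P0=74  P1=43  P2=86  P3=82  P4=69  P5=70  P6=79
Waiting times: P0=56, P1=30, P2=61, P3=62, P4=50, P5=52, P6=58
Average waiting = (56+30+61+62+50+52+58) / 7 = 369/7 = 52.71

52.71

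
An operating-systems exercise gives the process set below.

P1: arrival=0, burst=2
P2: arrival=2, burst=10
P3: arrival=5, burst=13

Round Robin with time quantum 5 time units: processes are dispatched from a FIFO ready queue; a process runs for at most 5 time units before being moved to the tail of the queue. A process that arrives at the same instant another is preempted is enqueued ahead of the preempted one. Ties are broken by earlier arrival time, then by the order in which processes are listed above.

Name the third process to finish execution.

P3

Schedule: | P1 0-2 | P2 2-7 | P3 7-12 | P2 12-17 | P3 17-25 |
Completion: P1=2  P2=17  P3=25
Finish order: P1 → P2 → P3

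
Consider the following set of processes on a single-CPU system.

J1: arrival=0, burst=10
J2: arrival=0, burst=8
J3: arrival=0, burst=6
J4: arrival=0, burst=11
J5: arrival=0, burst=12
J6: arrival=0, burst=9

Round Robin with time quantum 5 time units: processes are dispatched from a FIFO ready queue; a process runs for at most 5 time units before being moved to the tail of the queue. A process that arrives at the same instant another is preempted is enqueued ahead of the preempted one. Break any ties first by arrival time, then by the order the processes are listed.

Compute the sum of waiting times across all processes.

Schedule: | J1 0-5 | J2 5-10 | J3 10-15 | J4 15-20 | J5 20-25 | J6 25-30 | J1 30-35 | J2 35-38 | J3 38-39 | J4 39-44 | J5 44-49 | J6 49-53 | J4 53-54 | J5 54-56 |
Completion: J1=35  J2=38  J3=39  J4=54  J5=56  J6=53
Waiting = turnaround − burst: J1=25, J2=30, J3=33, J4=43, J5=44, J6=44
Total waiting = 25 + 30 + 33 + 43 + 44 + 44 = 219

219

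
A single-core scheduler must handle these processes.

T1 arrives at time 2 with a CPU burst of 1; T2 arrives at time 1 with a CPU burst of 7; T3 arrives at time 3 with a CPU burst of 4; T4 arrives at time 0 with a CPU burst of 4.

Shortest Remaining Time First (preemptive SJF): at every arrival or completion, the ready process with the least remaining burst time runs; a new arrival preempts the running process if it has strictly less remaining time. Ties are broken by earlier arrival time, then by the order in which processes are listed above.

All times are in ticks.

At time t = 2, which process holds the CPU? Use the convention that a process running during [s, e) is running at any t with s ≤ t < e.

T1

Schedule: | T4 0-2 | T1 2-3 | T4 3-5 | T3 5-9 | T2 9-16 |
Completion: T1=3  T2=16  T3=9  T4=5
Turnaround (C−A): T1=1  T2=15  T3=6  T4=5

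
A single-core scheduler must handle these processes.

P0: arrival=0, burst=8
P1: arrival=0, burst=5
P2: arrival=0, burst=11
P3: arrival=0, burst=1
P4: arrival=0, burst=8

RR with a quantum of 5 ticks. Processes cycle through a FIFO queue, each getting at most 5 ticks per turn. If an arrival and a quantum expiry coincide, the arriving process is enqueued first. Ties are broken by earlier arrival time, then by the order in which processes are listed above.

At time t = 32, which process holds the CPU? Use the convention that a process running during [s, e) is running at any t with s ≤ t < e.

P2

Timeline: | P0 0-5 | P1 5-10 | P2 10-15 | P3 15-16 | P4 16-21 | P0 21-24 | P2 24-29 | P4 29-32 | P2 32-33 |
Completion: P0=24  P1=10  P2=33  P3=16  P4=32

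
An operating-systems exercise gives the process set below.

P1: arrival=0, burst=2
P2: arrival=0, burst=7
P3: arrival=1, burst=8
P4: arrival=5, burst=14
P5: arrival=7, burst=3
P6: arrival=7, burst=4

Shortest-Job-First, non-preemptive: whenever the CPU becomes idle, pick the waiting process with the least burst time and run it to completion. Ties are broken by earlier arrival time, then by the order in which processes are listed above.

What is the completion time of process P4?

38

Schedule: | P1 0-2 | P2 2-9 | P5 9-12 | P6 12-16 | P3 16-24 | P4 24-38 |
Completion: P1=2  P2=9  P3=24  P4=38  P5=12  P6=16
Turnaround (C−A): P1=2  P2=9  P3=23  P4=33  P5=5  P6=9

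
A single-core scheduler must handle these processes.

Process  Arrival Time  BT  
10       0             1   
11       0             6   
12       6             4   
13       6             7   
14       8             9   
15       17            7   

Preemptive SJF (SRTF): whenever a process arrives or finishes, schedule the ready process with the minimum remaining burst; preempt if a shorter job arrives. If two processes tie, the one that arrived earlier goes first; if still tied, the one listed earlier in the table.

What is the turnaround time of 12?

5

Gantt: | 10 0-1 | 11 1-7 | 12 7-11 | 13 11-18 | 15 18-25 | 14 25-34 |
Completion: 10=1  11=7  12=11  13=18  14=34  15=25
Turnaround (C−A): 10=1  11=7  12=5  13=12  14=26  15=8
Turnaround(12) = completion − arrival = 11 − 6 = 5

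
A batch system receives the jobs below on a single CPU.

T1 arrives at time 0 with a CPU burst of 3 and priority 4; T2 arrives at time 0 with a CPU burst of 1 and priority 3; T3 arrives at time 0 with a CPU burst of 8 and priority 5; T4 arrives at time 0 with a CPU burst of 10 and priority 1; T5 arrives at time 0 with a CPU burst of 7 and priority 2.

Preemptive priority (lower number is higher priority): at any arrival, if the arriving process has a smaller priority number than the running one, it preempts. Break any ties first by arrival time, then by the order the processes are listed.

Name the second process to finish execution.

Schedule: | T4 0-10 | T5 10-17 | T2 17-18 | T1 18-21 | T3 21-29 |
Completion: T1=21  T2=18  T3=29  T4=10  T5=17
Turnaround (C−A): T1=21  T2=18  T3=29  T4=10  T5=17
Finish order: T4 → T5 → T2 → T1 → T3

T5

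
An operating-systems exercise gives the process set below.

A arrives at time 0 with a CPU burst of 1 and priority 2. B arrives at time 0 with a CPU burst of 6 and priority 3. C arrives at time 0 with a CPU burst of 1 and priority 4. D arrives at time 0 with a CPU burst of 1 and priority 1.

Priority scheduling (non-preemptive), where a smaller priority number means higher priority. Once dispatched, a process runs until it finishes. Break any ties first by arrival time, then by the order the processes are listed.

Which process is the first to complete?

D

Timeline: | D 0-1 | A 1-2 | B 2-8 | C 8-9 |
Completion: A=2  B=8  C=9  D=1
Turnaround (C−A): A=2  B=8  C=9  D=1
Finish order: D → A → B → C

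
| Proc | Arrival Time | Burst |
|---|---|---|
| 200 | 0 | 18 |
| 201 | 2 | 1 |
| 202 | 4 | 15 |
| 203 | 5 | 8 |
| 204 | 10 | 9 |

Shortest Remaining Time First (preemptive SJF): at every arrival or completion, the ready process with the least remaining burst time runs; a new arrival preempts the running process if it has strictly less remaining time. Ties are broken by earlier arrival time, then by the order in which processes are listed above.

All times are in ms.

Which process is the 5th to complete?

Timeline: | 200 0-2 | 201 2-3 | 200 3-5 | 203 5-13 | 204 13-22 | 200 22-36 | 202 36-51 |
Completion: 200=36  201=3  202=51  203=13  204=22
Finish order: 201 → 203 → 204 → 200 → 202

202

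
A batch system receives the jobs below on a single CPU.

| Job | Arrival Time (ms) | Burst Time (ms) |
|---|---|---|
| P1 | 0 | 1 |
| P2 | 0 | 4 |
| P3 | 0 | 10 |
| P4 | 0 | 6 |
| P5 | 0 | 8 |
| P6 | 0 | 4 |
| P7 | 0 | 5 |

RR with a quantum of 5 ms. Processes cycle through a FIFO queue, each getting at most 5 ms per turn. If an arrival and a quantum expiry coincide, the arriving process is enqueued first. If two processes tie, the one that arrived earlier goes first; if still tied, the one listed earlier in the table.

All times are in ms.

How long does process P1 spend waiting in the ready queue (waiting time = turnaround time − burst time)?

Schedule: | P1 0-1 | P2 1-5 | P3 5-10 | P4 10-15 | P5 15-20 | P6 20-24 | P7 24-29 | P3 29-34 | P4 34-35 | P5 35-38 |
Completion: P1=1  P2=5  P3=34  P4=35  P5=38  P6=24  P7=29
Turnaround (C−A): P1=1  P2=5  P3=34  P4=35  P5=38  P6=24  P7=29
Waiting(P1) = turnaround − burst = 1 − 1 = 0

0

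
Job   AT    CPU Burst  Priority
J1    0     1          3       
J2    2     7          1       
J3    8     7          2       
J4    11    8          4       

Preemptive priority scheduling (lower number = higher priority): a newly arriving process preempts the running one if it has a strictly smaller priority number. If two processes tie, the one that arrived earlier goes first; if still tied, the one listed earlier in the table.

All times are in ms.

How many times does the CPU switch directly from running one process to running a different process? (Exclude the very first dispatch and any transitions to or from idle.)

2

Schedule: | J1 0-1 | idle 1-2 | J2 2-9 | J3 9-16 | J4 16-24 |
Completion: J1=1  J2=9  J3=16  J4=24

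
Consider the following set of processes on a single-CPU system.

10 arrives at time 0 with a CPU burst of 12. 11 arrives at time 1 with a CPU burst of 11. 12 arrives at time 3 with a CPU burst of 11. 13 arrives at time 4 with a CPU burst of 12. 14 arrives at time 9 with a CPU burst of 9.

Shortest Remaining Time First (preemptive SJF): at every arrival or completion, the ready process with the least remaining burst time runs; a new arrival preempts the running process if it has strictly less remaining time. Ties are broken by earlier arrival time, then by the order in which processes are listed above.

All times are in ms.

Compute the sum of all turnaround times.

146

Timeline: | 10 0-12 | 14 12-21 | 11 21-32 | 12 32-43 | 13 43-55 |
Completion: 10=12  11=32  12=43  13=55  14=21
Turnaround (C−A): 10=12  11=31  12=40  13=51  14=12
Turnaround = completion − arrival: 10=12, 11=31, 12=40, 13=51, 14=12
Total turnaround = 12 + 31 + 40 + 51 + 12 = 146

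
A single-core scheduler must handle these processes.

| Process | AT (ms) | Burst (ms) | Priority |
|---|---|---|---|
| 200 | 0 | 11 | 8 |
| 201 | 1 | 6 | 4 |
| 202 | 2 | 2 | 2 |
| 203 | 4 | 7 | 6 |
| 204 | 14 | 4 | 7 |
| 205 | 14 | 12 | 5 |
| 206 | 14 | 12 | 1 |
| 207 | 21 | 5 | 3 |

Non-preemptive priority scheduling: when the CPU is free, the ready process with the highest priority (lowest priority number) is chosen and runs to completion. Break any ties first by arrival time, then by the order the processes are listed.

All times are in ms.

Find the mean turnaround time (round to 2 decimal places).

Gantt: | 200 0-11 | 202 11-13 | 201 13-19 | 206 19-31 | 207 31-36 | 205 36-48 | 203 48-55 | 204 55-59 |
Completion: 200=11  201=19  202=13  203=55  204=59  205=48  206=31  207=36
Turnaround (C−A): 200=11  201=18  202=11  203=51  204=45  205=34  206=17  207=15
Turnaround times: 200=11, 201=18, 202=11, 203=51, 204=45, 205=34, 206=17, 207=15
Average turnaround = (11+18+11+51+45+34+17+15) / 8 = 202/8 = 25.25

25.25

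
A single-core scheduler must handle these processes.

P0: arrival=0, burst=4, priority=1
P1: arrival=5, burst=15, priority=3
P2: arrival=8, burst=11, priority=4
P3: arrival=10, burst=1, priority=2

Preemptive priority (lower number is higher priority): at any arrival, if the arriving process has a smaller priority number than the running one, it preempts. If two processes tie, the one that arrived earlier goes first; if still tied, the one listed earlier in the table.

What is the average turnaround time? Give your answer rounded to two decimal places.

Timeline: | P0 0-4 | idle 4-5 | P1 5-10 | P3 10-11 | P1 11-21 | P2 21-32 |
Completion: P0=4  P1=21  P2=32  P3=11
Turnaround times: P0=4, P1=16, P2=24, P3=1
Average turnaround = (4+16+24+1) / 4 = 45/4 = 11.25

11.25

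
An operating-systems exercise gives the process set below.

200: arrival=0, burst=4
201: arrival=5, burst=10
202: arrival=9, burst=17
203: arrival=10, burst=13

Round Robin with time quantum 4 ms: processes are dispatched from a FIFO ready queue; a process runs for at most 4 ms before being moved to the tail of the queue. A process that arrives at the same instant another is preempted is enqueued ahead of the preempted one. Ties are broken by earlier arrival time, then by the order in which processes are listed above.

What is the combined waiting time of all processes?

Gantt: | 200 0-4 | idle 4-5 | 201 5-9 | 202 9-13 | 201 13-17 | 203 17-21 | 202 21-25 | 201 25-27 | 203 27-31 | 202 31-35 | 203 35-39 | 202 39-43 | 203 43-44 | 202 44-45 |
Completion: 200=4  201=27  202=45  203=44
Waiting = turnaround − burst: 200=0, 201=12, 202=19, 203=21
Total waiting = 0 + 12 + 19 + 21 = 52

52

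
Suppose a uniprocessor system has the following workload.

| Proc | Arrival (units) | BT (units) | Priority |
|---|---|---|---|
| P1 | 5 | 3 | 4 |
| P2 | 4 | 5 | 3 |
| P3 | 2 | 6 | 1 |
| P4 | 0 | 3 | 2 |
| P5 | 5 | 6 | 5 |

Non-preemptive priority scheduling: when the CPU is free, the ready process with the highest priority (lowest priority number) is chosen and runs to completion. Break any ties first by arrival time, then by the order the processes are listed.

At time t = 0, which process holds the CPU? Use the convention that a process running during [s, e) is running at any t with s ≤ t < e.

Timeline: | P4 0-3 | P3 3-9 | P2 9-14 | P1 14-17 | P5 17-23 |
Completion: P1=17  P2=14  P3=9  P4=3  P5=23
Turnaround (C−A): P1=12  P2=10  P3=7  P4=3  P5=18

P4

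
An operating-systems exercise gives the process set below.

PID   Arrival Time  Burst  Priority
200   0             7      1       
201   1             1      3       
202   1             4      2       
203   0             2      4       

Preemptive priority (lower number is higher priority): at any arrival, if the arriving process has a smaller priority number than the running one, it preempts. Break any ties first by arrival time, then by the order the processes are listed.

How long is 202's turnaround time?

Gantt: | 200 0-7 | 202 7-11 | 201 11-12 | 203 12-14 |
Completion: 200=7  201=12  202=11  203=14
Turnaround(202) = completion − arrival = 11 − 1 = 10

10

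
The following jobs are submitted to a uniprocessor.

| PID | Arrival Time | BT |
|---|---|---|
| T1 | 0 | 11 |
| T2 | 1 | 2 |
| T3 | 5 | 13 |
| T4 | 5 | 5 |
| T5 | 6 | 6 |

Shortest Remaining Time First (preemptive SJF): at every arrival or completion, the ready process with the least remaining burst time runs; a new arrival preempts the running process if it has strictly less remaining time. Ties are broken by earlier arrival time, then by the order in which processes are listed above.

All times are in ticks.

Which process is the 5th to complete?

T3

Gantt: | T1 0-1 | T2 1-3 | T1 3-5 | T4 5-10 | T5 10-16 | T1 16-24 | T3 24-37 |
Completion: T1=24  T2=3  T3=37  T4=10  T5=16
Turnaround (C−A): T1=24  T2=2  T3=32  T4=5  T5=10
Finish order: T2 → T4 → T5 → T1 → T3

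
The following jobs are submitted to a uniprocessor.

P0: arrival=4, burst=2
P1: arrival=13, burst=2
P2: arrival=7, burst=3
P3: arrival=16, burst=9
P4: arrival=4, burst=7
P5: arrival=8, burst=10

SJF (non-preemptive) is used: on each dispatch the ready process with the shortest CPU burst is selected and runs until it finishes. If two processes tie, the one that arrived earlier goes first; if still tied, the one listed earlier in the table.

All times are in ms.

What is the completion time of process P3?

27

Timeline: | idle 0-4 | P0 4-6 | P4 6-13 | P1 13-15 | P2 15-18 | P3 18-27 | P5 27-37 |
Completion: P0=6  P1=15  P2=18  P3=27  P4=13  P5=37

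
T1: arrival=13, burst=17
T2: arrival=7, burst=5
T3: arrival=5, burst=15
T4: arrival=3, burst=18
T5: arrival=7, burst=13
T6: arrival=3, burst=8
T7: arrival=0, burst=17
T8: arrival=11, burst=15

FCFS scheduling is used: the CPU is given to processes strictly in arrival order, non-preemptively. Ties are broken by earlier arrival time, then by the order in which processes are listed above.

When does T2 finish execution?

63

Timeline: | T7 0-17 | T4 17-35 | T6 35-43 | T3 43-58 | T2 58-63 | T5 63-76 | T8 76-91 | T1 91-108 |
Completion: T1=108  T2=63  T3=58  T4=35  T5=76  T6=43  T7=17  T8=91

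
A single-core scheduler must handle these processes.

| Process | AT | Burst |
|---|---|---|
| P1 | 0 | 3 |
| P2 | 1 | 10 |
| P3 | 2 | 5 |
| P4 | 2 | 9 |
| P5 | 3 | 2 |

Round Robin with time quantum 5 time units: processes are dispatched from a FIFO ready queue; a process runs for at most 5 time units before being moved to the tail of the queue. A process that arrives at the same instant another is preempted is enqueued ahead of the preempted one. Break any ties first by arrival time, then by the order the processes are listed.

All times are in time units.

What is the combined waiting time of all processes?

Schedule: | P1 0-3 | P2 3-8 | P3 8-13 | P4 13-18 | P5 18-20 | P2 20-25 | P4 25-29 |
Completion: P1=3  P2=25  P3=13  P4=29  P5=20
Turnaround (C−A): P1=3  P2=24  P3=11  P4=27  P5=17
Waiting = turnaround − burst: P1=0, P2=14, P3=6, P4=18, P5=15
Total waiting = 0 + 14 + 6 + 18 + 15 = 53

53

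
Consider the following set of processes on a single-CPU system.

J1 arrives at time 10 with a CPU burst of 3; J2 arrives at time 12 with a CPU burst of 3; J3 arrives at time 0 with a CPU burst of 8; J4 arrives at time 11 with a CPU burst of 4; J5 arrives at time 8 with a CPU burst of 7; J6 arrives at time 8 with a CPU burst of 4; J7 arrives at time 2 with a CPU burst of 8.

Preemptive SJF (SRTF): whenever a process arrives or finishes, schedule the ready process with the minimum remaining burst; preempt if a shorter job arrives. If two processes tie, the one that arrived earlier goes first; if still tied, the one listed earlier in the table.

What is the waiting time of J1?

2

Schedule: | J3 0-8 | J6 8-12 | J1 12-15 | J2 15-18 | J4 18-22 | J5 22-29 | J7 29-37 |
Completion: J1=15  J2=18  J3=8  J4=22  J5=29  J6=12  J7=37
Waiting(J1) = turnaround − burst = 5 − 3 = 2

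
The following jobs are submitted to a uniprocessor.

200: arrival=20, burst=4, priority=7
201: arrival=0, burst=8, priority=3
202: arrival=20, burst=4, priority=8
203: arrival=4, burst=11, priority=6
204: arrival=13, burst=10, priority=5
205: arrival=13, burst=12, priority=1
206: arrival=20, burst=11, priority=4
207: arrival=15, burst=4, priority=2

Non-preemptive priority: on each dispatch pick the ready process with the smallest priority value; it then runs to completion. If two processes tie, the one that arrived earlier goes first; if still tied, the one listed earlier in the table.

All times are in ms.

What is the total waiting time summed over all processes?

Schedule: | 201 0-8 | 203 8-19 | 205 19-31 | 207 31-35 | 206 35-46 | 204 46-56 | 200 56-60 | 202 60-64 |
Completion: 200=60  201=8  202=64  203=19  204=56  205=31  206=46  207=35
Turnaround (C−A): 200=40  201=8  202=44  203=15  204=43  205=18  206=26  207=20
Waiting = turnaround − burst: 200=36, 201=0, 202=40, 203=4, 204=33, 205=6, 206=15, 207=16
Total waiting = 36 + 0 + 40 + 4 + 33 + 6 + 15 + 16 = 150

150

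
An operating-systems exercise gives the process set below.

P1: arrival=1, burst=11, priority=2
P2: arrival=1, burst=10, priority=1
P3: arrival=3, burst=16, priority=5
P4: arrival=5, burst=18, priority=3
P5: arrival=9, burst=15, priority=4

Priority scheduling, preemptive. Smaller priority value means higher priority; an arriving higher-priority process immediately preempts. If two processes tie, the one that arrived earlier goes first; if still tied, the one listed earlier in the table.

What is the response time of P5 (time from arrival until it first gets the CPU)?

Schedule: | idle 0-1 | P2 1-11 | P1 11-22 | P4 22-40 | P5 40-55 | P3 55-71 |
Completion: P1=22  P2=11  P3=71  P4=40  P5=55
Turnaround (C−A): P1=21  P2=10  P3=68  P4=35  P5=46
Response(P5) = first start − arrival = 40 − 9 = 31

31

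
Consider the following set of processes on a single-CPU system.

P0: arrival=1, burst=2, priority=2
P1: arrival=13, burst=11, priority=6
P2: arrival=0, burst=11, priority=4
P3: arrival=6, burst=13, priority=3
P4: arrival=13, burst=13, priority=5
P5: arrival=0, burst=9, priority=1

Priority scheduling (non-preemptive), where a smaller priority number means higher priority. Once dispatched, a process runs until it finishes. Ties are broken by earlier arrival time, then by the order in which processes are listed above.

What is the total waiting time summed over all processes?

94

Schedule: | P5 0-9 | P0 9-11 | P3 11-24 | P2 24-35 | P4 35-48 | P1 48-59 |
Completion: P0=11  P1=59  P2=35  P3=24  P4=48  P5=9
Turnaround (C−A): P0=10  P1=46  P2=35  P3=18  P4=35  P5=9
Waiting = turnaround − burst: P0=8, P1=35, P2=24, P3=5, P4=22, P5=0
Total waiting = 8 + 35 + 24 + 5 + 22 + 0 = 94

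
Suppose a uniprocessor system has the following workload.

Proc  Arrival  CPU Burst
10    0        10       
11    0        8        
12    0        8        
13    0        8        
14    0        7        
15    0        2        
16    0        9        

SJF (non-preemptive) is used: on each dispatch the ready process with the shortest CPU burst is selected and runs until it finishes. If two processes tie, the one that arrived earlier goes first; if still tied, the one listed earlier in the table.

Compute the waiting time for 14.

Gantt: | 15 0-2 | 14 2-9 | 11 9-17 | 12 17-25 | 13 25-33 | 16 33-42 | 10 42-52 |
Completion: 10=52  11=17  12=25  13=33  14=9  15=2  16=42
Waiting(14) = turnaround − burst = 9 − 7 = 2

2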